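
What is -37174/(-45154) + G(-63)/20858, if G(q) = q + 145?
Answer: 194769480/235455533 ≈ 0.82720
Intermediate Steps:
G(q) = 145 + q
-37174/(-45154) + G(-63)/20858 = -37174/(-45154) + (145 - 63)/20858 = -37174*(-1/45154) + 82*(1/20858) = 18587/22577 + 41/10429 = 194769480/235455533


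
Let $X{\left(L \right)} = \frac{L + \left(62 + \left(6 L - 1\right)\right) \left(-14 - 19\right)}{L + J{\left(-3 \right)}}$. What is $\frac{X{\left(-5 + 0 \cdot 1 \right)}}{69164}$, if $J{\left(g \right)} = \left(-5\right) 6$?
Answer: $\frac{257}{605185} \approx 0.00042466$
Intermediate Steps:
$J{\left(g \right)} = -30$
$X{\left(L \right)} = \frac{-2013 - 197 L}{-30 + L}$ ($X{\left(L \right)} = \frac{L + \left(62 + \left(6 L - 1\right)\right) \left(-14 - 19\right)}{L - 30} = \frac{L + \left(62 + \left(-1 + 6 L\right)\right) \left(-33\right)}{-30 + L} = \frac{L + \left(61 + 6 L\right) \left(-33\right)}{-30 + L} = \frac{L - \left(2013 + 198 L\right)}{-30 + L} = \frac{-2013 - 197 L}{-30 + L}$)
$\frac{X{\left(-5 + 0 \cdot 1 \right)}}{69164} = \frac{\frac{1}{-30 + \left(-5 + 0 \cdot 1\right)} \left(-2013 - 197 \left(-5 + 0 \cdot 1\right)\right)}{69164} = \frac{-2013 - 197 \left(-5 + 0\right)}{-30 + \left(-5 + 0\right)} \frac{1}{69164} = \frac{-2013 - -985}{-30 - 5} \cdot \frac{1}{69164} = \frac{-2013 + 985}{-35} \cdot \frac{1}{69164} = \left(- \frac{1}{35}\right) \left(-1028\right) \frac{1}{69164} = \frac{1028}{35} \cdot \frac{1}{69164} = \frac{257}{605185}$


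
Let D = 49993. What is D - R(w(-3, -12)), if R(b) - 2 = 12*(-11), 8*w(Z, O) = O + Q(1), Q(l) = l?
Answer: 50123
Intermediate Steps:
w(Z, O) = ⅛ + O/8 (w(Z, O) = (O + 1)/8 = (1 + O)/8 = ⅛ + O/8)
R(b) = -130 (R(b) = 2 + 12*(-11) = 2 - 132 = -130)
D - R(w(-3, -12)) = 49993 - 1*(-130) = 49993 + 130 = 50123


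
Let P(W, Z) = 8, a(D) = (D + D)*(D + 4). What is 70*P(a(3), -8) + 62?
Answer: 622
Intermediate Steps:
a(D) = 2*D*(4 + D) (a(D) = (2*D)*(4 + D) = 2*D*(4 + D))
70*P(a(3), -8) + 62 = 70*8 + 62 = 560 + 62 = 622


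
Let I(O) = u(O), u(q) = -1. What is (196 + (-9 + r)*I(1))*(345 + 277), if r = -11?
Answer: 134352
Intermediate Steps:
I(O) = -1
(196 + (-9 + r)*I(1))*(345 + 277) = (196 + (-9 - 11)*(-1))*(345 + 277) = (196 - 20*(-1))*622 = (196 + 20)*622 = 216*622 = 134352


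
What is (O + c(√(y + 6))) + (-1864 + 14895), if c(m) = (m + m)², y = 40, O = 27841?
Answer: 41056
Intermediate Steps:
c(m) = 4*m² (c(m) = (2*m)² = 4*m²)
(O + c(√(y + 6))) + (-1864 + 14895) = (27841 + 4*(√(40 + 6))²) + (-1864 + 14895) = (27841 + 4*(√46)²) + 13031 = (27841 + 4*46) + 13031 = (27841 + 184) + 13031 = 28025 + 13031 = 41056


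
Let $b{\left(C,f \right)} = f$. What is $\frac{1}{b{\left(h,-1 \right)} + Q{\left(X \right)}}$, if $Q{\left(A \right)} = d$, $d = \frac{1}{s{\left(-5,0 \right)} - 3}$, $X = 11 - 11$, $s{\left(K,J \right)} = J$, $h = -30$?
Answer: $- \frac{3}{4} \approx -0.75$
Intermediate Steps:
$X = 0$ ($X = 11 - 11 = 0$)
$d = - \frac{1}{3}$ ($d = \frac{1}{0 - 3} = \frac{1}{-3} = - \frac{1}{3} \approx -0.33333$)
$Q{\left(A \right)} = - \frac{1}{3}$
$\frac{1}{b{\left(h,-1 \right)} + Q{\left(X \right)}} = \frac{1}{-1 - \frac{1}{3}} = \frac{1}{- \frac{4}{3}} = - \frac{3}{4}$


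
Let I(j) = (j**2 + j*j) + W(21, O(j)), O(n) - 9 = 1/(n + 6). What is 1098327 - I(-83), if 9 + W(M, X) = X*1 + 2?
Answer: 83510120/77 ≈ 1.0845e+6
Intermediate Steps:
O(n) = 9 + 1/(6 + n) (O(n) = 9 + 1/(n + 6) = 9 + 1/(6 + n))
W(M, X) = -7 + X (W(M, X) = -9 + (X*1 + 2) = -9 + (X + 2) = -9 + (2 + X) = -7 + X)
I(j) = -7 + 2*j**2 + (55 + 9*j)/(6 + j) (I(j) = (j**2 + j*j) + (-7 + (55 + 9*j)/(6 + j)) = (j**2 + j**2) + (-7 + (55 + 9*j)/(6 + j)) = 2*j**2 + (-7 + (55 + 9*j)/(6 + j)) = -7 + 2*j**2 + (55 + 9*j)/(6 + j))
1098327 - I(-83) = 1098327 - (55 + 9*(-83) + (-7 + 2*(-83)**2)*(6 - 83))/(6 - 83) = 1098327 - (55 - 747 + (-7 + 2*6889)*(-77))/(-77) = 1098327 - (-1)*(55 - 747 + (-7 + 13778)*(-77))/77 = 1098327 - (-1)*(55 - 747 + 13771*(-77))/77 = 1098327 - (-1)*(55 - 747 - 1060367)/77 = 1098327 - (-1)*(-1061059)/77 = 1098327 - 1*1061059/77 = 1098327 - 1061059/77 = 83510120/77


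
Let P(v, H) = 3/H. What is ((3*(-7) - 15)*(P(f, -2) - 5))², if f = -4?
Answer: 54756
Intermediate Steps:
((3*(-7) - 15)*(P(f, -2) - 5))² = ((3*(-7) - 15)*(3/(-2) - 5))² = ((-21 - 15)*(3*(-½) - 5))² = (-36*(-3/2 - 5))² = (-36*(-13/2))² = 234² = 54756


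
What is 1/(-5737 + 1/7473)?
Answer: -7473/42872600 ≈ -0.00017431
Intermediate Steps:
1/(-5737 + 1/7473) = 1/(-42872600/7473) = -7473/42872600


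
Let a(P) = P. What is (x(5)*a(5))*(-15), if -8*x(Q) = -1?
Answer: -75/8 ≈ -9.3750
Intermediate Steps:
x(Q) = ⅛ (x(Q) = -⅛*(-1) = ⅛)
(x(5)*a(5))*(-15) = ((⅛)*5)*(-15) = (5/8)*(-15) = -75/8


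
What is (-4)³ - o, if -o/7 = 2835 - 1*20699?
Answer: -125112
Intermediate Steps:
o = 125048 (o = -7*(2835 - 1*20699) = -7*(2835 - 20699) = -7*(-17864) = 125048)
(-4)³ - o = (-4)³ - 1*125048 = -64 - 125048 = -125112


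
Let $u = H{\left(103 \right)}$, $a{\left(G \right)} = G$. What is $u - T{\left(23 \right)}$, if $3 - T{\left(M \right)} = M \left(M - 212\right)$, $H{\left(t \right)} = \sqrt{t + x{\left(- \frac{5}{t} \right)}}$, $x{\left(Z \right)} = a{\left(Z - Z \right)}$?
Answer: $-4350 + \sqrt{103} \approx -4339.9$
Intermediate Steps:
$x{\left(Z \right)} = 0$ ($x{\left(Z \right)} = Z - Z = 0$)
$H{\left(t \right)} = \sqrt{t}$ ($H{\left(t \right)} = \sqrt{t + 0} = \sqrt{t}$)
$T{\left(M \right)} = 3 - M \left(-212 + M\right)$ ($T{\left(M \right)} = 3 - M \left(M - 212\right) = 3 - M \left(-212 + M\right)$)
$u = \sqrt{103} \approx 10.149$
$u - T{\left(23 \right)} = \sqrt{103} - \left(3 - 23^{2} + 212 \cdot 23\right) = \sqrt{103} - \left(3 - 529 + 4876\right) = \sqrt{103} - 4350 = -4350 + \sqrt{103}$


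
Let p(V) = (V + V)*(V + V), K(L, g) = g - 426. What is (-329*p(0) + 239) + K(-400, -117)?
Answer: -304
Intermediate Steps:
K(L, g) = -426 + g
p(V) = 4*V² (p(V) = (2*V)*(2*V) = 4*V²)
(-329*p(0) + 239) + K(-400, -117) = (-1316*0² + 239) + (-426 - 117) = (-1316*0 + 239) - 543 = (-329*0 + 239) - 543 = (0 + 239) - 543 = 239 - 543 = -304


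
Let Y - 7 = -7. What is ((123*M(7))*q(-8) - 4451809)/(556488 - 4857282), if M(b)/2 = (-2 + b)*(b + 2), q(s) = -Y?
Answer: 4451809/4300794 ≈ 1.0351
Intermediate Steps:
Y = 0 (Y = 7 - 7 = 0)
q(s) = 0 (q(s) = -1*0 = 0)
M(b) = 2*(-2 + b)*(2 + b) (M(b) = 2*((-2 + b)*(b + 2)) = 2*((-2 + b)*(2 + b)) = 2*(-2 + b)*(2 + b))
((123*M(7))*q(-8) - 4451809)/(556488 - 4857282) = ((123*(-8 + 2*7**2))*0 - 4451809)/(556488 - 4857282) = ((123*(-8 + 2*49))*0 - 4451809)/(-4300794) = ((123*(-8 + 98))*0 - 4451809)*(-1/4300794) = ((123*90)*0 - 4451809)*(-1/4300794) = (11070*0 - 4451809)*(-1/4300794) = (0 - 4451809)*(-1/4300794) = -4451809*(-1/4300794) = 4451809/4300794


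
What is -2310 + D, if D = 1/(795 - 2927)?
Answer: -4924921/2132 ≈ -2310.0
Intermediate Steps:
D = -1/2132 (D = 1/(-2132) = -1/2132 ≈ -0.00046904)
-2310 + D = -2310 - 1/2132 = -4924921/2132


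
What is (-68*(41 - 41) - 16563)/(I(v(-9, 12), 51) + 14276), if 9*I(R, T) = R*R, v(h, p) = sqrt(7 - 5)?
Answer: -149067/128486 ≈ -1.1602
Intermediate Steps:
v(h, p) = sqrt(2)
I(R, T) = R**2/9 (I(R, T) = (R*R)/9 = R**2/9)
(-68*(41 - 41) - 16563)/(I(v(-9, 12), 51) + 14276) = (-68*(41 - 41) - 16563)/((sqrt(2))**2/9 + 14276) = (-68*0 - 16563)/((1/9)*2 + 14276) = (0 - 16563)/(2/9 + 14276) = -16563/128486/9 = -16563*9/128486 = -149067/128486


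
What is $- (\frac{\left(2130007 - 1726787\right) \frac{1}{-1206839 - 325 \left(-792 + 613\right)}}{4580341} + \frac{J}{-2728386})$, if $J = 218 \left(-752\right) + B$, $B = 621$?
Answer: $- \frac{17900909782246930}{299057981021979993} \approx -0.059858$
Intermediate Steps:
$J = -163315$ ($J = 218 \left(-752\right) + 621 = -163936 + 621 = -163315$)
$- (\frac{\left(2130007 - 1726787\right) \frac{1}{-1206839 - 325 \left(-792 + 613\right)}}{4580341} + \frac{J}{-2728386}) = - (\frac{\left(2130007 - 1726787\right) \frac{1}{-1206839 - 325 \left(-792 + 613\right)}}{4580341} - \frac{163315}{-2728386}) = - (\frac{403220}{-1206839 - -58175} \cdot \frac{1}{4580341} - - \frac{163315}{2728386}) = - (\frac{403220}{-1206839 + 58175} \cdot \frac{1}{4580341} + \frac{163315}{2728386}) = - (\frac{403220}{-1148664} \cdot \frac{1}{4580341} + \frac{163315}{2728386}) = - (403220 \left(- \frac{1}{1148664}\right) \frac{1}{4580341} + \frac{163315}{2728386}) = - (\left(- \frac{100805}{287166}\right) \frac{1}{4580341} + \frac{163315}{2728386}) = - (- \frac{100805}{1315318203606} + \frac{163315}{2728386}) = \left(-1\right) \frac{17900909782246930}{299057981021979993} = - \frac{17900909782246930}{299057981021979993}$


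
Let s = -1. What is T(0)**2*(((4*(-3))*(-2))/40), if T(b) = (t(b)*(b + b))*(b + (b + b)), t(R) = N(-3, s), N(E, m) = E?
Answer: 0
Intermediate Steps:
t(R) = -3
T(b) = -18*b**2 (T(b) = (-3*(b + b))*(b + (b + b)) = (-6*b)*(b + 2*b) = (-6*b)*(3*b) = -18*b**2)
T(0)**2*(((4*(-3))*(-2))/40) = (-18*0**2)**2*(((4*(-3))*(-2))/40) = (-18*0)**2*(-12*(-2)*(1/40)) = 0**2*(24*(1/40)) = 0*(3/5) = 0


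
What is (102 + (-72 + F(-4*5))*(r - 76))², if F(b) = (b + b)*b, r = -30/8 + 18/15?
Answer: 81460009744/25 ≈ 3.2584e+9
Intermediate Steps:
r = -51/20 (r = -30*⅛ + 18*(1/15) = -15/4 + 6/5 = -51/20 ≈ -2.5500)
F(b) = 2*b² (F(b) = (2*b)*b = 2*b²)
(102 + (-72 + F(-4*5))*(r - 76))² = (102 + (-72 + 2*(-4*5)²)*(-51/20 - 76))² = (102 + (-72 + 2*(-20)²)*(-1571/20))² = (102 + (-72 + 2*400)*(-1571/20))² = (102 + (-72 + 800)*(-1571/20))² = (102 + 728*(-1571/20))² = (102 - 285922/5)² = (-285412/5)² = 81460009744/25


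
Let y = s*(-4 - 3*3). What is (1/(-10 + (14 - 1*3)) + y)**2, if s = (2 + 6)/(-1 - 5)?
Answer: 3025/9 ≈ 336.11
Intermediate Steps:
s = -4/3 (s = 8/(-6) = 8*(-1/6) = -4/3 ≈ -1.3333)
y = 52/3 (y = -4*(-4 - 3*3)/3 = -4*(-4 - 9)/3 = -4/3*(-13) = 52/3 ≈ 17.333)
(1/(-10 + (14 - 1*3)) + y)**2 = (1/(-10 + (14 - 1*3)) + 52/3)**2 = (1/(-10 + (14 - 3)) + 52/3)**2 = (1/(-10 + 11) + 52/3)**2 = (1/1 + 52/3)**2 = (1 + 52/3)**2 = (55/3)**2 = 3025/9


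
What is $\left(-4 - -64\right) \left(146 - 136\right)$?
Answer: $600$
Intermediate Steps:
$\left(-4 - -64\right) \left(146 - 136\right) = \left(-4 + 64\right) 10 = 60 \cdot 10 = 600$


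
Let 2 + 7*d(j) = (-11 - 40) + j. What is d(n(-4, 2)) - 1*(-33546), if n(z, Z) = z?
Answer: 234765/7 ≈ 33538.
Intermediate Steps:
d(j) = -53/7 + j/7 (d(j) = -2/7 + ((-11 - 40) + j)/7 = -2/7 + (-51 + j)/7 = -2/7 + (-51/7 + j/7) = -53/7 + j/7)
d(n(-4, 2)) - 1*(-33546) = (-53/7 + (1/7)*(-4)) - 1*(-33546) = (-53/7 - 4/7) + 33546 = -57/7 + 33546 = 234765/7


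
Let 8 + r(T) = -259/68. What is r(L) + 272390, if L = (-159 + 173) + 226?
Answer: 18521717/68 ≈ 2.7238e+5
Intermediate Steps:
L = 240 (L = 14 + 226 = 240)
r(T) = -803/68 (r(T) = -8 - 259/68 = -803/68)
r(L) + 272390 = -803/68 + 272390 = 18521717/68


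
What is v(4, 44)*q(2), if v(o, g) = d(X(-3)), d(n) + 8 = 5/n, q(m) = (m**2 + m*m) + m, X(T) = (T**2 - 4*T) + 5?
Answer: -1015/13 ≈ -78.077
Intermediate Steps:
X(T) = 5 + T**2 - 4*T
q(m) = m + 2*m**2 (q(m) = (m**2 + m**2) + m = 2*m**2 + m = m + 2*m**2)
d(n) = -8 + 5/n
v(o, g) = -203/26 (v(o, g) = -8 + 5/(5 + (-3)**2 - 4*(-3)) = -8 + 5/(5 + 9 + 12) = -8 + 5/26 = -203/26)
v(4, 44)*q(2) = -203*(1 + 2*2)/13 = -203*(1 + 4)/13 = -203*5/13 = -203/26*10 = -1015/13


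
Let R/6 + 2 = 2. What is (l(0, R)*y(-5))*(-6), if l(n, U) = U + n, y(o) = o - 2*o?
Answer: 0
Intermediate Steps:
y(o) = -o
R = 0 (R = -12 + 6*2 = -12 + 12 = 0)
(l(0, R)*y(-5))*(-6) = ((0 + 0)*(-1*(-5)))*(-6) = (0*5)*(-6) = 0*(-6) = 0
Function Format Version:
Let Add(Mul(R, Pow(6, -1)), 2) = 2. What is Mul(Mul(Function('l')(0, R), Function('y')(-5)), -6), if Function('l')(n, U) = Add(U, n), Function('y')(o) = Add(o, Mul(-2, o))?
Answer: 0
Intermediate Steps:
Function('y')(o) = Mul(-1, o)
R = 0 (R = Add(-12, Mul(6, 2)) = Add(-12, 12) = 0)
Mul(Mul(Function('l')(0, R), Function('y')(-5)), -6) = Mul(Mul(Add(0, 0), Mul(-1, -5)), -6) = Mul(Mul(0, 5), -6) = Mul(0, -6) = 0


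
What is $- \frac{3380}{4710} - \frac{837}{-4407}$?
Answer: $- \frac{365113}{691899} \approx -0.5277$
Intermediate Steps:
$- \frac{3380}{4710} - \frac{837}{-4407} = \left(-3380\right) \frac{1}{4710} - - \frac{279}{1469} = - \frac{338}{471} + \frac{279}{1469} = - \frac{365113}{691899}$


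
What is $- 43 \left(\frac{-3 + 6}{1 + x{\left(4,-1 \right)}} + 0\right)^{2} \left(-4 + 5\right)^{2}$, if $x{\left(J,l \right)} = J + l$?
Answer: $- \frac{387}{16} \approx -24.188$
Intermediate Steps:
$- 43 \left(\frac{-3 + 6}{1 + x{\left(4,-1 \right)}} + 0\right)^{2} \left(-4 + 5\right)^{2} = - 43 \left(\frac{-3 + 6}{1 + \left(4 - 1\right)} + 0\right)^{2} \left(-4 + 5\right)^{2} = - 43 \left(\frac{3}{1 + 3} + 0\right)^{2} \cdot 1^{2} = - 43 \left(\frac{3}{4} + 0\right)^{2} \cdot 1 = - 43 \left(\frac{3}{4}\right)^{2} \cdot 1 = \left(-43\right) \frac{9}{16} \cdot 1 = \left(- \frac{387}{16}\right) 1 = - \frac{387}{16}$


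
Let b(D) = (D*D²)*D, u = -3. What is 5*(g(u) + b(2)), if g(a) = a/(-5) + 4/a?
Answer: 229/3 ≈ 76.333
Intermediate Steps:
g(a) = 4/a - a/5 (g(a) = a*(-⅕) + 4/a = -a/5 + 4/a = 4/a - a/5)
b(D) = D⁴ (b(D) = D³*D = D⁴)
5*(g(u) + b(2)) = 5*((4/(-3) - ⅕*(-3)) + 2⁴) = 5*((4*(-⅓) + ⅗) + 16) = 5*((-4/3 + ⅗) + 16) = 5*(-11/15 + 16) = 5*(229/15) = 229/3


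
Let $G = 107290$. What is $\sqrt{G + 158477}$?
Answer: $\sqrt{265767} \approx 515.53$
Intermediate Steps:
$\sqrt{G + 158477} = \sqrt{107290 + 158477} = \sqrt{265767}$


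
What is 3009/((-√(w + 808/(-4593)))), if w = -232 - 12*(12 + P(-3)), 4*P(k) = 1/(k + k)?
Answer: 3009*I*√31700509374/3450959 ≈ 155.24*I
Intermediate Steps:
P(k) = 1/(8*k) (P(k) = 1/(4*(k + k)) = 1/(4*((2*k))) = (1/(2*k))/4 = 1/(8*k))
w = -751/2 (w = -232 - 12*(12 + (⅛)/(-3)) = -232 - 12*(12 + (⅛)*(-⅓)) = -232 - 12*(12 - 1/24) = -232 - 12*287/24 = -232 - 287/2 = -751/2 ≈ -375.50)
3009/((-√(w + 808/(-4593)))) = 3009/((-√(-751/2 + 808/(-4593)))) = 3009/((-√(-751/2 + 808*(-1/4593)))) = 3009/((-√(-751/2 - 808/4593))) = 3009/((-√(-3450959/9186))) = 3009/((-I*√31700509374/9186)) = 3009*(I*√31700509374/3450959) = 3009*I*√31700509374/3450959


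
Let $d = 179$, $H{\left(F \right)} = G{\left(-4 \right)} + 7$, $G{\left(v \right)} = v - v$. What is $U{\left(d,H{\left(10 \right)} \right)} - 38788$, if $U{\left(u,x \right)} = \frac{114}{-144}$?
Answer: $- \frac{930931}{24} \approx -38789.0$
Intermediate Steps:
$G{\left(v \right)} = 0$
$H{\left(F \right)} = 7$ ($H{\left(F \right)} = 0 + 7 = 7$)
$U{\left(u,x \right)} = - \frac{19}{24}$ ($U{\left(u,x \right)} = 114 \left(- \frac{1}{144}\right) = - \frac{19}{24}$)
$U{\left(d,H{\left(10 \right)} \right)} - 38788 = - \frac{19}{24} - 38788 = - \frac{930931}{24}$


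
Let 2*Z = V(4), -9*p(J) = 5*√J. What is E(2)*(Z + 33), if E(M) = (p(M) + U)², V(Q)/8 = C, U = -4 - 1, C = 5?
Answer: 109975/81 + 2650*√2/9 ≈ 1774.1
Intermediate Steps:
p(J) = -5*√J/9
U = -5
V(Q) = 40 (V(Q) = 8*5 = 40)
Z = 20 (Z = (½)*40 = 20)
E(M) = (-5 - 5*√M/9)² (E(M) = (-5*√M/9 - 5)² = (-5 - 5*√M/9)²)
E(2)*(Z + 33) = (25*(9 + √2)²/81)*(20 + 33) = (25*(9 + √2)²/81)*53 = 1325*(9 + √2)²/81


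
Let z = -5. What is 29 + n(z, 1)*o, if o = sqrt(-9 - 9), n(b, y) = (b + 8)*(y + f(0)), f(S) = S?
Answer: 29 + 9*I*sqrt(2) ≈ 29.0 + 12.728*I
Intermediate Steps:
n(b, y) = y*(8 + b) (n(b, y) = (b + 8)*(y + 0) = (8 + b)*y = y*(8 + b))
o = 3*I*sqrt(2) (o = sqrt(-18) = 3*I*sqrt(2) ≈ 4.2426*I)
29 + n(z, 1)*o = 29 + (1*(8 - 5))*(3*I*sqrt(2)) = 29 + (1*3)*(3*I*sqrt(2)) = 29 + 3*(3*I*sqrt(2)) = 29 + 9*I*sqrt(2)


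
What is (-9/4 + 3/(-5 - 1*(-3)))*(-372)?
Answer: 1395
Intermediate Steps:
(-9/4 + 3/(-5 - 1*(-3)))*(-372) = (-9*¼ + 3/(-5 + 3))*(-372) = (-9/4 + 3/(-2))*(-372) = (-9/4 + 3*(-½))*(-372) = (-9/4 - 3/2)*(-372) = -15/4*(-372) = 1395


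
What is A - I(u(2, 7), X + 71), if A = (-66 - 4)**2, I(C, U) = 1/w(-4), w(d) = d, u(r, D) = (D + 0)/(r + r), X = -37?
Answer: 19601/4 ≈ 4900.3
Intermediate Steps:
u(r, D) = D/(2*r) (u(r, D) = D/((2*r)) = D*(1/(2*r)) = D/(2*r))
I(C, U) = -1/4 (I(C, U) = 1/(-4) = -1/4)
A = 4900 (A = (-70)**2 = 4900)
A - I(u(2, 7), X + 71) = 4900 - 1*(-1/4) = 4900 + 1/4 = 19601/4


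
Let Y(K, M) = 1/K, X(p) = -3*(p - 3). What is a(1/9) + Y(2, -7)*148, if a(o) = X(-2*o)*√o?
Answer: 695/9 ≈ 77.222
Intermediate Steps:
X(p) = 9 - 3*p (X(p) = -3*(-3 + p) = 9 - 3*p)
a(o) = √o*(9 + 6*o) (a(o) = (9 - (-6)*o)*√o = (9 + 6*o)*√o = √o*(9 + 6*o))
a(1/9) + Y(2, -7)*148 = √(1/9)*(9 + 6*(1/9)) + 148/2 = √(1*(⅑))*(9 + 6*(1*(⅑))) + (½)*148 = √(⅑)*(9 + 6*(⅑)) + 74 = (9 + ⅔)/3 + 74 = (⅓)*(29/3) + 74 = 29/9 + 74 = 695/9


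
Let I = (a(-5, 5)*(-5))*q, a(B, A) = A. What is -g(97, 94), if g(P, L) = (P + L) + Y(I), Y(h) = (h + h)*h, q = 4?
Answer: -20191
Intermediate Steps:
I = -100 (I = (5*(-5))*4 = -25*4 = -100)
Y(h) = 2*h² (Y(h) = (2*h)*h = 2*h²)
g(P, L) = 20000 + L + P (g(P, L) = (P + L) + 2*(-100)² = (L + P) + 2*10000 = (L + P) + 20000 = 20000 + L + P)
-g(97, 94) = -(20000 + 94 + 97) = -1*20191 = -20191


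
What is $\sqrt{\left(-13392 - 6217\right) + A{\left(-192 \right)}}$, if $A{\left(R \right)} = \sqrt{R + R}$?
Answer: $\sqrt{-19609 + 8 i \sqrt{6}} \approx 0.07 + 140.03 i$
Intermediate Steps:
$A{\left(R \right)} = \sqrt{2} \sqrt{R}$ ($A{\left(R \right)} = \sqrt{2 R} = \sqrt{2} \sqrt{R}$)
$\sqrt{\left(-13392 - 6217\right) + A{\left(-192 \right)}} = \sqrt{\left(-13392 - 6217\right) + \sqrt{2} \sqrt{-192}} = \sqrt{\left(-13392 - 6217\right) + \sqrt{2} \cdot 8 i \sqrt{3}} = \sqrt{-19609 + 8 i \sqrt{6}}$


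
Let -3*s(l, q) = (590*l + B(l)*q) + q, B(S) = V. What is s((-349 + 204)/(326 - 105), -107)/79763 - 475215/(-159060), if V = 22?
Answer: 1682056659113/560769942876 ≈ 2.9995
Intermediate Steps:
B(S) = 22
s(l, q) = -590*l/3 - 23*q/3 (s(l, q) = -((590*l + 22*q) + q)/3 = -((22*q + 590*l) + q)/3 = -(23*q + 590*l)/3 = -590*l/3 - 23*q/3)
s((-349 + 204)/(326 - 105), -107)/79763 - 475215/(-159060) = (-590*(-349 + 204)/(3*(326 - 105)) - 23/3*(-107))/79763 - 475215/(-159060) = (-(-85550)/(3*221) + 2461/3)*(1/79763) - 475215*(-1/159060) = (-(-85550)/(3*221) + 2461/3)*(1/79763) + 31681/10604 = (-590/3*(-145/221) + 2461/3)*(1/79763) + 31681/10604 = (85550/663 + 2461/3)*(1/79763) + 31681/10604 = (629431/663)*(1/79763) + 31681/10604 = 629431/52882869 + 31681/10604 = 1682056659113/560769942876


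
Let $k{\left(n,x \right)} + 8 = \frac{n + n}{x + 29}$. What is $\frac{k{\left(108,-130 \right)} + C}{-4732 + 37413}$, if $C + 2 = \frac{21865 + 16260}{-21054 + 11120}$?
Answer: $- \frac{16029709}{32789958454} \approx -0.00048886$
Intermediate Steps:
$k{\left(n,x \right)} = -8 + \frac{2 n}{29 + x}$ ($k{\left(n,x \right)} = -8 + \frac{n + n}{x + 29} = -8 + \frac{2 n}{29 + x}$)
$C = - \frac{57993}{9934}$ ($C = -2 + \frac{21865 + 16260}{-21054 + 11120} = -2 + \frac{38125}{-9934} = -2 + 38125 \left(- \frac{1}{9934}\right) = -2 - \frac{38125}{9934} = - \frac{57993}{9934} \approx -5.8378$)
$\frac{k{\left(108,-130 \right)} + C}{-4732 + 37413} = \frac{\frac{2 \left(-116 + 108 - -520\right)}{29 - 130} - \frac{57993}{9934}}{-4732 + 37413} = \frac{\frac{2 \left(-116 + 108 + 520\right)}{-101} - \frac{57993}{9934}}{32681} = \left(2 \left(- \frac{1}{101}\right) 512 - \frac{57993}{9934}\right) \frac{1}{32681} = \left(- \frac{1024}{101} - \frac{57993}{9934}\right) \frac{1}{32681} = \left(- \frac{16029709}{1003334}\right) \frac{1}{32681} = - \frac{16029709}{32789958454}$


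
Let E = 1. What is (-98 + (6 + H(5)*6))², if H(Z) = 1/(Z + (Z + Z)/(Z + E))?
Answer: 829921/100 ≈ 8299.2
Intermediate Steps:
H(Z) = 1/(Z + 2*Z/(1 + Z)) (H(Z) = 1/(Z + (Z + Z)/(Z + 1)) = 1/(Z + (2*Z)/(1 + Z)) = 1/(Z + 2*Z/(1 + Z)))
(-98 + (6 + H(5)*6))² = (-98 + (6 + ((1 + 5)/(5*(3 + 5)))*6))² = (-98 + (6 + ((⅕)*6/8)*6))² = (-98 + (6 + ((⅕)*(⅛)*6)*6))² = (-98 + (6 + (3/20)*6))² = (-98 + (6 + 9/10))² = (-98 + 69/10)² = (-911/10)² = 829921/100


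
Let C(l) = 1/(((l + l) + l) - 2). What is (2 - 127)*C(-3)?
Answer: 125/11 ≈ 11.364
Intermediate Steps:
C(l) = 1/(-2 + 3*l) (C(l) = 1/((2*l + l) - 2) = 1/(3*l - 2) = 1/(-2 + 3*l))
(2 - 127)*C(-3) = (2 - 127)/(-2 + 3*(-3)) = -125/(-2 - 9) = -125/(-11) = -125*(-1/11) = 125/11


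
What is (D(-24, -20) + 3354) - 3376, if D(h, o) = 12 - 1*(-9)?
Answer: -1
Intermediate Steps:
D(h, o) = 21 (D(h, o) = 12 + 9 = 21)
(D(-24, -20) + 3354) - 3376 = (21 + 3354) - 3376 = 3375 - 3376 = -1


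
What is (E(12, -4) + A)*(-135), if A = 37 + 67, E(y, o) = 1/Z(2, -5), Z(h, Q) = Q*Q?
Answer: -70227/5 ≈ -14045.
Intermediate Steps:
Z(h, Q) = Q²
E(y, o) = 1/25 (E(y, o) = 1/(-5)² = 1/25)
A = 104
(E(12, -4) + A)*(-135) = (1/25 + 104)*(-135) = (2601/25)*(-135) = -70227/5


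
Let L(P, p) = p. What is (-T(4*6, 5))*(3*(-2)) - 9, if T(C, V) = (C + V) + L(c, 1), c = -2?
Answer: 171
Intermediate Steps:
T(C, V) = 1 + C + V (T(C, V) = (C + V) + 1 = 1 + C + V)
(-T(4*6, 5))*(3*(-2)) - 9 = (-(1 + 4*6 + 5))*(3*(-2)) - 9 = -(1 + 24 + 5)*(-6) - 9 = -1*30*(-6) - 9 = -30*(-6) - 9 = 180 - 9 = 171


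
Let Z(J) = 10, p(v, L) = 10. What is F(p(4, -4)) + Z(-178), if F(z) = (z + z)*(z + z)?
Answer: 410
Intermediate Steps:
F(z) = 4*z² (F(z) = (2*z)*(2*z) = 4*z²)
F(p(4, -4)) + Z(-178) = 4*10² + 10 = 4*100 + 10 = 400 + 10 = 410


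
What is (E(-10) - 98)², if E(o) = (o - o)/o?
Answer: 9604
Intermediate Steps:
E(o) = 0 (E(o) = 0/o = 0)
(E(-10) - 98)² = (0 - 98)² = (-98)² = 9604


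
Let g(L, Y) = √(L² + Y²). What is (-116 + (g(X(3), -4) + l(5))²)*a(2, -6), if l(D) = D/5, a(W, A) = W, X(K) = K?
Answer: -160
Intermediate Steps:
l(D) = D/5 (l(D) = D*(⅕) = D/5)
(-116 + (g(X(3), -4) + l(5))²)*a(2, -6) = (-116 + (√(3² + (-4)²) + (⅕)*5)²)*2 = (-116 + (√(9 + 16) + 1)²)*2 = (-116 + (√25 + 1)²)*2 = (-116 + (5 + 1)²)*2 = (-116 + 6²)*2 = (-116 + 36)*2 = -80*2 = -160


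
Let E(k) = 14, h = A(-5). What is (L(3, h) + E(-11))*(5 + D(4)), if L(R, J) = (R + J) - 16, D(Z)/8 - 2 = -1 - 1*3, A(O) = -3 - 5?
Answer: 77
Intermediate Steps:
A(O) = -8
h = -8
D(Z) = -16 (D(Z) = 16 + 8*(-1 - 1*3) = 16 + 8*(-1 - 3) = 16 + 8*(-4) = 16 - 32 = -16)
L(R, J) = -16 + J + R (L(R, J) = (J + R) - 16 = -16 + J + R)
(L(3, h) + E(-11))*(5 + D(4)) = ((-16 - 8 + 3) + 14)*(5 - 16) = (-21 + 14)*(-11) = -7*(-11) = 77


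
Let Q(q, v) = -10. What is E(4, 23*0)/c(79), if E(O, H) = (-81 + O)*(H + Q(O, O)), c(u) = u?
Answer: 770/79 ≈ 9.7468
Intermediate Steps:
E(O, H) = (-81 + O)*(-10 + H) (E(O, H) = (-81 + O)*(H - 10) = (-81 + O)*(-10 + H))
E(4, 23*0)/c(79) = (810 - 1863*0 - 10*4 + (23*0)*4)/79 = (810 - 81*0 - 40 + 0*4)*(1/79) = (810 + 0 - 40 + 0)*(1/79) = 770*(1/79) = 770/79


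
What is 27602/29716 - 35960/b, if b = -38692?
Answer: 15710029/8454202 ≈ 1.8583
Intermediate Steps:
27602/29716 - 35960/b = 27602/29716 - 35960/(-38692) = 27602*(1/29716) - 35960*(-1/38692) = 13801/14858 + 8990/9673 = 15710029/8454202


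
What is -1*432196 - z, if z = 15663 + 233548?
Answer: -681407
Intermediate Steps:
z = 249211
-1*432196 - z = -1*432196 - 1*249211 = -432196 - 249211 = -681407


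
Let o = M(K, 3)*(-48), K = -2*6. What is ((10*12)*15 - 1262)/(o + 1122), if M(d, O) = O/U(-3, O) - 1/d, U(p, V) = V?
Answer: 269/535 ≈ 0.50280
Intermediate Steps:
K = -12
M(d, O) = 1 - 1/d (M(d, O) = O/O - 1/d = 1 - 1/d)
o = -52 (o = ((-1 - 12)/(-12))*(-48) = -1/12*(-13)*(-48) = (13/12)*(-48) = -52)
((10*12)*15 - 1262)/(o + 1122) = ((10*12)*15 - 1262)/(-52 + 1122) = (120*15 - 1262)/1070 = (1800 - 1262)*(1/1070) = 538*(1/1070) = 269/535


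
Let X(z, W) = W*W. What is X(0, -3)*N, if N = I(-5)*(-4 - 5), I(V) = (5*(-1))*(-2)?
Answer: -810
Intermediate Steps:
X(z, W) = W²
I(V) = 10 (I(V) = -5*(-2) = 10)
N = -90 (N = 10*(-4 - 5) = 10*(-9) = -90)
X(0, -3)*N = (-3)²*(-90) = 9*(-90) = -810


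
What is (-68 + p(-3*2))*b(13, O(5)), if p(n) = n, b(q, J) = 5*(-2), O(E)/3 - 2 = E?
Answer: 740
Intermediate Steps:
O(E) = 6 + 3*E
b(q, J) = -10
(-68 + p(-3*2))*b(13, O(5)) = (-68 - 3*2)*(-10) = (-68 - 6)*(-10) = -74*(-10) = 740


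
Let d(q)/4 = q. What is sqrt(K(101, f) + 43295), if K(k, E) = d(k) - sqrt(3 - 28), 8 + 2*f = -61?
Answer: sqrt(43699 - 5*I) ≈ 209.04 - 0.012*I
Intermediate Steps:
f = -69/2 (f = -4 + (1/2)*(-61) = -4 - 61/2 = -69/2 ≈ -34.500)
d(q) = 4*q
K(k, E) = -5*I + 4*k (K(k, E) = 4*k - sqrt(3 - 28) = 4*k - sqrt(-25) = 4*k - 5*I = -5*I + 4*k)
sqrt(K(101, f) + 43295) = sqrt((-5*I + 4*101) + 43295) = sqrt((-5*I + 404) + 43295) = sqrt((404 - 5*I) + 43295) = sqrt(43699 - 5*I)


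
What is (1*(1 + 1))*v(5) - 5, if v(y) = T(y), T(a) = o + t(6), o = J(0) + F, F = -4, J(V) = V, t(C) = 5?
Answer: -3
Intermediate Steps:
o = -4 (o = 0 - 4 = -4)
T(a) = 1 (T(a) = -4 + 5 = 1)
v(y) = 1
(1*(1 + 1))*v(5) - 5 = (1*(1 + 1))*1 - 5 = (1*2)*1 - 5 = 2*1 - 5 = 2 - 5 = -3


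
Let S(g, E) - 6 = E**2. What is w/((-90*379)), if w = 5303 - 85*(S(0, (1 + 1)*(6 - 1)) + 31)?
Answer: 1057/5685 ≈ 0.18593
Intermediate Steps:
S(g, E) = 6 + E**2
w = -6342 (w = 5303 - 85*((6 + ((1 + 1)*(6 - 1))**2) + 31) = 5303 - 85*((6 + (2*5)**2) + 31) = 5303 - 85*((6 + 10**2) + 31) = 5303 - 85*((6 + 100) + 31) = 5303 - 85*(106 + 31) = 5303 - 85*137 = 5303 - 1*11645 = 5303 - 11645 = -6342)
w/((-90*379)) = -6342/((-90*379)) = -6342/(-34110) = -6342*(-1/34110) = 1057/5685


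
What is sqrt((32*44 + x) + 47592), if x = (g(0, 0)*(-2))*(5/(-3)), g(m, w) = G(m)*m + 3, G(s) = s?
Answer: 13*sqrt(290) ≈ 221.38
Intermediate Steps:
g(m, w) = 3 + m**2 (g(m, w) = m*m + 3 = m**2 + 3 = 3 + m**2)
x = 10 (x = ((3 + 0**2)*(-2))*(5/(-3)) = ((3 + 0)*(-2))*(5*(-1/3)) = (3*(-2))*(-5/3) = -6*(-5/3) = 10)
sqrt((32*44 + x) + 47592) = sqrt((32*44 + 10) + 47592) = sqrt((1408 + 10) + 47592) = sqrt(1418 + 47592) = sqrt(49010) = 13*sqrt(290)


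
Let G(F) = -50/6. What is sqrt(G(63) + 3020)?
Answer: sqrt(27105)/3 ≈ 54.879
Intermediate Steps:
G(F) = -25/3 (G(F) = -50*1/6 = -25/3)
sqrt(G(63) + 3020) = sqrt(-25/3 + 3020) = sqrt(9035/3) = sqrt(27105)/3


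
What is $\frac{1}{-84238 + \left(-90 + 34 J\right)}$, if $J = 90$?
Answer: $- \frac{1}{81268} \approx -1.2305 \cdot 10^{-5}$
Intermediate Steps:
$\frac{1}{-84238 + \left(-90 + 34 J\right)} = \frac{1}{-84238 + \left(-90 + 34 \cdot 90\right)} = \frac{1}{-84238 + \left(-90 + 3060\right)} = \frac{1}{-84238 + 2970} = \frac{1}{-81268} = - \frac{1}{81268}$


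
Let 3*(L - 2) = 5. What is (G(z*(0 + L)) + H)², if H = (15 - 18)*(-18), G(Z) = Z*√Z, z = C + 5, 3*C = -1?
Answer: 5778028/729 + 616*√154 ≈ 15570.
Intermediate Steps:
C = -⅓ (C = (⅓)*(-1) = -⅓ ≈ -0.33333)
z = 14/3 (z = -⅓ + 5 = 14/3 ≈ 4.6667)
L = 11/3 (L = 2 + (⅓)*5 = 2 + 5/3 = 11/3 ≈ 3.6667)
G(Z) = Z^(3/2)
H = 54 (H = -3*(-18) = 54)
(G(z*(0 + L)) + H)² = ((14*(0 + 11/3)/3)^(3/2) + 54)² = (((14/3)*(11/3))^(3/2) + 54)² = ((154/9)^(3/2) + 54)² = (154*√154/27 + 54)² = (54 + 154*√154/27)²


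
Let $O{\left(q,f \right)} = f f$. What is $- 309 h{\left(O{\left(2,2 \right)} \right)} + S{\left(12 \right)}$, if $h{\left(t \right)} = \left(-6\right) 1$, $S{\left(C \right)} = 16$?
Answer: $1870$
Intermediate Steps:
$O{\left(q,f \right)} = f^{2}$
$h{\left(t \right)} = -6$
$- 309 h{\left(O{\left(2,2 \right)} \right)} + S{\left(12 \right)} = \left(-309\right) \left(-6\right) + 16 = 1854 + 16 = 1870$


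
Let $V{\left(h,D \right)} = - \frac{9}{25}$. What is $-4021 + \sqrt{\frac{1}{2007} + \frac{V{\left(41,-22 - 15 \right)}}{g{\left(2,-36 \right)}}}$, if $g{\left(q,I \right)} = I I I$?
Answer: $-4021 + \frac{\sqrt{3260929}}{80280} \approx -4021.0$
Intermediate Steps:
$g{\left(q,I \right)} = I^{3}$ ($g{\left(q,I \right)} = I^{2} I = I^{3}$)
$V{\left(h,D \right)} = - \frac{9}{25}$ ($V{\left(h,D \right)} = \left(-9\right) \frac{1}{25} = - \frac{9}{25}$)
$-4021 + \sqrt{\frac{1}{2007} + \frac{V{\left(41,-22 - 15 \right)}}{g{\left(2,-36 \right)}}} = -4021 + \sqrt{\frac{1}{2007} - \frac{9}{25 \left(-36\right)^{3}}} = -4021 + \sqrt{\frac{1}{2007} - \frac{9}{25 \left(-46656\right)}} = -4021 + \sqrt{\frac{1}{2007} - - \frac{1}{129600}} = -4021 + \sqrt{\frac{1}{2007} + \frac{1}{129600}} = -4021 + \sqrt{\frac{14623}{28900800}} = -4021 + \frac{\sqrt{3260929}}{80280}$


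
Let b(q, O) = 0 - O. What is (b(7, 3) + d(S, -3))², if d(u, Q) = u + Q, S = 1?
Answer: 25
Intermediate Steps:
b(q, O) = -O
d(u, Q) = Q + u
(b(7, 3) + d(S, -3))² = (-1*3 + (-3 + 1))² = (-3 - 2)² = (-5)² = 25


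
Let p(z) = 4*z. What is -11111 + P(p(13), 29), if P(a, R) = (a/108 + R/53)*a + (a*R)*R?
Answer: 46757195/1431 ≈ 32675.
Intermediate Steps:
P(a, R) = a*R**2 + a*(R/53 + a/108) (P(a, R) = (a*(1/108) + R*(1/53))*a + (R*a)*R = (a/108 + R/53)*a + a*R**2 = (R/53 + a/108)*a + a*R**2 = a*(R/53 + a/108) + a*R**2 = a*R**2 + a*(R/53 + a/108))
-11111 + P(p(13), 29) = -11111 + (4*13)*(53*(4*13) + 108*29 + 5724*29**2)/5724 = -11111 + (1/5724)*52*(53*52 + 3132 + 5724*841) = -11111 + (1/5724)*52*(2756 + 3132 + 4813884) = -11111 + (1/5724)*52*4819772 = -11111 + 62657036/1431 = 46757195/1431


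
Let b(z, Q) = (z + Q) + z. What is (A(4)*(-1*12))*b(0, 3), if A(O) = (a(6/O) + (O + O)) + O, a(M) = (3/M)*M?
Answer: -540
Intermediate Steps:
a(M) = 3
A(O) = 3 + 3*O (A(O) = (3 + (O + O)) + O = (3 + 2*O) + O = 3 + 3*O)
b(z, Q) = Q + 2*z (b(z, Q) = (Q + z) + z = Q + 2*z)
(A(4)*(-1*12))*b(0, 3) = ((3 + 3*4)*(-1*12))*(3 + 2*0) = ((3 + 12)*(-12))*(3 + 0) = (15*(-12))*3 = -180*3 = -540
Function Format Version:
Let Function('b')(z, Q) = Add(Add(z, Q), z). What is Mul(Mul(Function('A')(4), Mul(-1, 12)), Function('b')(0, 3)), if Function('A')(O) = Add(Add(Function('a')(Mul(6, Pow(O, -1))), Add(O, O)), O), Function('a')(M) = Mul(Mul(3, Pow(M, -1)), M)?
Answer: -540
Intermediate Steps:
Function('a')(M) = 3
Function('A')(O) = Add(3, Mul(3, O)) (Function('A')(O) = Add(Add(3, Add(O, O)), O) = Add(Add(3, Mul(2, O)), O) = Add(3, Mul(3, O)))
Function('b')(z, Q) = Add(Q, Mul(2, z)) (Function('b')(z, Q) = Add(Add(Q, z), z) = Add(Q, Mul(2, z)))
Mul(Mul(Function('A')(4), Mul(-1, 12)), Function('b')(0, 3)) = Mul(Mul(Add(3, Mul(3, 4)), Mul(-1, 12)), Add(3, Mul(2, 0))) = Mul(Mul(Add(3, 12), -12), Add(3, 0)) = Mul(Mul(15, -12), 3) = Mul(-180, 3) = -540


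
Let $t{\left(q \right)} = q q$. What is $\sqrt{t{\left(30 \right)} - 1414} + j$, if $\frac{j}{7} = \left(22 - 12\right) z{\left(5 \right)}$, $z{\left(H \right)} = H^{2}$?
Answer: $1750 + i \sqrt{514} \approx 1750.0 + 22.672 i$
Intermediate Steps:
$t{\left(q \right)} = q^{2}$
$j = 1750$ ($j = 7 \left(22 - 12\right) 5^{2} = 7 \cdot 10 \cdot 25 = 7 \cdot 250 = 1750$)
$\sqrt{t{\left(30 \right)} - 1414} + j = \sqrt{30^{2} - 1414} + 1750 = \sqrt{900 - 1414} + 1750 = \sqrt{-514} + 1750 = i \sqrt{514} + 1750 = 1750 + i \sqrt{514}$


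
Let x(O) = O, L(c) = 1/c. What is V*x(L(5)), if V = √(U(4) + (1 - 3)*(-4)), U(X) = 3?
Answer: √11/5 ≈ 0.66333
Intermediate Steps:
V = √11 (V = √(3 + (1 - 3)*(-4)) = √(3 - 2*(-4)) = √(3 + 8) = √11 ≈ 3.3166)
V*x(L(5)) = √11/5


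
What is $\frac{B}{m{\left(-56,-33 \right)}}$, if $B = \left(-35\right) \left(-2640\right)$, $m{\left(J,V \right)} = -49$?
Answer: $- \frac{13200}{7} \approx -1885.7$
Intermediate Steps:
$B = 92400$
$\frac{B}{m{\left(-56,-33 \right)}} = \frac{92400}{-49} = 92400 \left(- \frac{1}{49}\right) = - \frac{13200}{7}$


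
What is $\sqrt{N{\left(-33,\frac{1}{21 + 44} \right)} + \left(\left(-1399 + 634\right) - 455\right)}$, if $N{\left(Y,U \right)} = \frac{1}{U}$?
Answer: $i \sqrt{1155} \approx 33.985 i$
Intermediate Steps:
$\sqrt{N{\left(-33,\frac{1}{21 + 44} \right)} + \left(\left(-1399 + 634\right) - 455\right)} = \sqrt{\frac{1}{\frac{1}{21 + 44}} + \left(\left(-1399 + 634\right) - 455\right)} = \sqrt{\frac{1}{\frac{1}{65}} - 1220} = \sqrt{65 - 1220} = \sqrt{-1155} = i \sqrt{1155}$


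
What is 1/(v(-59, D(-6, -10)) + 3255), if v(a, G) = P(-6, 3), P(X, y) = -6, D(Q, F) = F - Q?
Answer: 1/3249 ≈ 0.00030779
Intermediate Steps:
v(a, G) = -6
1/(v(-59, D(-6, -10)) + 3255) = 1/(-6 + 3255) = 1/3249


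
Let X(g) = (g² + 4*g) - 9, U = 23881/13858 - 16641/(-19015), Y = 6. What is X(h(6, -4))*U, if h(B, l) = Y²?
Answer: 75370571091/20269990 ≈ 3718.3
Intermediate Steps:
h(B, l) = 36 (h(B, l) = 6² = 36)
U = 52669861/20269990 (U = 23881*(1/13858) - 16641*(-1/19015) = 1837/1066 + 16641/19015 = 52669861/20269990 ≈ 2.5984)
X(g) = -9 + g² + 4*g
X(h(6, -4))*U = (-9 + 36² + 4*36)*(52669861/20269990) = (-9 + 1296 + 144)*(52669861/20269990) = 1431*(52669861/20269990) = 75370571091/20269990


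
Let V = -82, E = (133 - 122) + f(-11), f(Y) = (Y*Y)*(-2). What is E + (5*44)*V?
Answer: -18271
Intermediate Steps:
f(Y) = -2*Y**2 (f(Y) = Y**2*(-2) = -2*Y**2)
E = -231 (E = (133 - 122) - 2*(-11)**2 = 11 - 2*121 = 11 - 242 = -231)
E + (5*44)*V = -231 + (5*44)*(-82) = -231 + 220*(-82) = -231 - 18040 = -18271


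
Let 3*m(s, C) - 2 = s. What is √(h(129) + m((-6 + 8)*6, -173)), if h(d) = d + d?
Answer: 2*√591/3 ≈ 16.207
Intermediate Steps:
h(d) = 2*d
m(s, C) = ⅔ + s/3
√(h(129) + m((-6 + 8)*6, -173)) = √(2*129 + (⅔ + ((-6 + 8)*6)/3)) = √(258 + (⅔ + (2*6)/3)) = √(258 + (⅔ + (⅓)*12)) = √(258 + (⅔ + 4)) = √(258 + 14/3) = √(788/3) = 2*√591/3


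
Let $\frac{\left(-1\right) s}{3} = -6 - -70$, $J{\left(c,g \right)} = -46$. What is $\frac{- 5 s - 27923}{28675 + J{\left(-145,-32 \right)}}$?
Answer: $- \frac{26963}{28629} \approx -0.94181$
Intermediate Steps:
$s = -192$ ($s = - 3 \left(-6 - -70\right) = - 3 \left(-6 + 70\right) = \left(-3\right) 64 = -192$)
$\frac{- 5 s - 27923}{28675 + J{\left(-145,-32 \right)}} = \frac{\left(-5\right) \left(-192\right) - 27923}{28675 - 46} = \frac{960 - 27923}{28629} = \left(-26963\right) \frac{1}{28629} = - \frac{26963}{28629}$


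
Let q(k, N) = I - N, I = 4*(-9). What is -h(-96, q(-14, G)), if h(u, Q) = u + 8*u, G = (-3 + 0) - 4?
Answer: 864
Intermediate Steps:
G = -7 (G = -3 - 4 = -7)
I = -36
q(k, N) = -36 - N
h(u, Q) = 9*u
-h(-96, q(-14, G)) = -9*(-96) = -1*(-864) = 864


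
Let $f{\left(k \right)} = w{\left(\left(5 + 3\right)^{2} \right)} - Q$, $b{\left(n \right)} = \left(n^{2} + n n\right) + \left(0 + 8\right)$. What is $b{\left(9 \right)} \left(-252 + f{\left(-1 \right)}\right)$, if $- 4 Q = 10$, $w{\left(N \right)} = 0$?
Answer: $-42415$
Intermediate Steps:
$Q = - \frac{5}{2}$ ($Q = \left(- \frac{1}{4}\right) 10 = - \frac{5}{2} \approx -2.5$)
$b{\left(n \right)} = 8 + 2 n^{2}$ ($b{\left(n \right)} = \left(n^{2} + n^{2}\right) + 8 = 2 n^{2} + 8 = 8 + 2 n^{2}$)
$f{\left(k \right)} = \frac{5}{2}$ ($f{\left(k \right)} = 0 - - \frac{5}{2} = 0 + \frac{5}{2} = \frac{5}{2}$)
$b{\left(9 \right)} \left(-252 + f{\left(-1 \right)}\right) = \left(8 + 2 \cdot 9^{2}\right) \left(-252 + \frac{5}{2}\right) = \left(8 + 2 \cdot 81\right) \left(- \frac{499}{2}\right) = \left(8 + 162\right) \left(- \frac{499}{2}\right) = 170 \left(- \frac{499}{2}\right) = -42415$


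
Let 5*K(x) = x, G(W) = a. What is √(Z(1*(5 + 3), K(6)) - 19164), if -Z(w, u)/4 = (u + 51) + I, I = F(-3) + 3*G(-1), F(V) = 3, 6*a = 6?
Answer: 6*I*√13470/5 ≈ 139.27*I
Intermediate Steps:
a = 1 (a = (⅙)*6 = 1)
G(W) = 1
I = 6 (I = 3 + 3*1 = 3 + 3 = 6)
K(x) = x/5
Z(w, u) = -228 - 4*u (Z(w, u) = -4*((u + 51) + 6) = -4*((51 + u) + 6) = -4*(57 + u) = -228 - 4*u)
√(Z(1*(5 + 3), K(6)) - 19164) = √((-228 - 4*6/5) - 19164) = √((-228 - 24/5) - 19164) = √(-1164/5 - 19164) = √(-96984/5) = 6*I*√13470/5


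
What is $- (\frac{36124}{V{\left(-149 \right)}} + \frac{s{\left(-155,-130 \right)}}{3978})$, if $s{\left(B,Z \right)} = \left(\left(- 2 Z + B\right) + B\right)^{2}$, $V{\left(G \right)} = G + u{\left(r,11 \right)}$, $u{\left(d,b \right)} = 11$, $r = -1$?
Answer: $\frac{11946356}{45747} \approx 261.14$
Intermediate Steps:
$V{\left(G \right)} = 11 + G$ ($V{\left(G \right)} = G + 11 = 11 + G$)
$s{\left(B,Z \right)} = \left(- 2 Z + 2 B\right)^{2}$ ($s{\left(B,Z \right)} = \left(\left(B - 2 Z\right) + B\right)^{2} = \left(- 2 Z + 2 B\right)^{2}$)
$- (\frac{36124}{V{\left(-149 \right)}} + \frac{s{\left(-155,-130 \right)}}{3978}) = - (\frac{36124}{11 - 149} + \frac{4 \left(-155 - -130\right)^{2}}{3978}) = - (\frac{36124}{-138} + 4 \left(-155 + 130\right)^{2} \cdot \frac{1}{3978}) = - (36124 \left(- \frac{1}{138}\right) + 4 \left(-25\right)^{2} \cdot \frac{1}{3978}) = - (- \frac{18062}{69} + 4 \cdot 625 \cdot \frac{1}{3978}) = - (- \frac{18062}{69} + 2500 \cdot \frac{1}{3978}) = - (- \frac{18062}{69} + \frac{1250}{1989}) = \left(-1\right) \left(- \frac{11946356}{45747}\right) = \frac{11946356}{45747}$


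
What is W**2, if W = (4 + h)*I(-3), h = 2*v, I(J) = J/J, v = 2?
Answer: 64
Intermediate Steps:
I(J) = 1
h = 4 (h = 2*2 = 4)
W = 8 (W = (4 + 4)*1 = 8*1 = 8)
W**2 = 8**2 = 64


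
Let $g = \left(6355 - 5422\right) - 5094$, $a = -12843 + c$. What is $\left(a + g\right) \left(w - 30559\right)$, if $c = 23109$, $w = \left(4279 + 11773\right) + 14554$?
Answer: $286935$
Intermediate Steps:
$w = 30606$ ($w = 16052 + 14554 = 30606$)
$a = 10266$ ($a = -12843 + 23109 = 10266$)
$g = -4161$ ($g = 933 - 5094 = -4161$)
$\left(a + g\right) \left(w - 30559\right) = \left(10266 - 4161\right) \left(30606 - 30559\right) = 6105 \cdot 47 = 286935$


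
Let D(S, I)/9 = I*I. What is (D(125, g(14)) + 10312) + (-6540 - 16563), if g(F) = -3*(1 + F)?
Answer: 5434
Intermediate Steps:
g(F) = -3 - 3*F
D(S, I) = 9*I² (D(S, I) = 9*(I*I) = 9*I²)
(D(125, g(14)) + 10312) + (-6540 - 16563) = (9*(-3 - 3*14)² + 10312) + (-6540 - 16563) = (9*(-3 - 42)² + 10312) - 23103 = (9*(-45)² + 10312) - 23103 = (9*2025 + 10312) - 23103 = (18225 + 10312) - 23103 = 28537 - 23103 = 5434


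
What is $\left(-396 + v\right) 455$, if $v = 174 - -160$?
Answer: $-28210$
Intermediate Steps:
$v = 334$ ($v = 174 + 160 = 334$)
$\left(-396 + v\right) 455 = \left(-396 + 334\right) 455 = \left(-62\right) 455 = -28210$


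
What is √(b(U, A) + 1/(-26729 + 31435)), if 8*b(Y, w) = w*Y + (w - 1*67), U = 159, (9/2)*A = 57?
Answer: √195298515282/28236 ≈ 15.651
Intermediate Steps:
A = 38/3 (A = (2/9)*57 = 38/3 ≈ 12.667)
b(Y, w) = -67/8 + w/8 + Y*w/8 (b(Y, w) = (w*Y + (w - 1*67))/8 = (Y*w + (w - 67))/8 = (Y*w + (-67 + w))/8 = (-67 + w + Y*w)/8 = -67/8 + w/8 + Y*w/8)
√(b(U, A) + 1/(-26729 + 31435)) = √((-67/8 + (⅛)*(38/3) + (⅛)*159*(38/3)) + 1/(-26729 + 31435)) = √((-67/8 + 19/12 + 1007/4) + 1/4706) = √(5879/24 + 1/4706) = √(13833299/56472) = √195298515282/28236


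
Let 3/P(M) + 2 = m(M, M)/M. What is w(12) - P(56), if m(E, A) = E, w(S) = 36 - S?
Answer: 27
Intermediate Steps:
P(M) = -3 (P(M) = 3/(-2 + M/M) = 3/(-2 + 1) = 3/(-1) = 3*(-1) = -3)
w(12) - P(56) = (36 - 1*12) - 1*(-3) = (36 - 12) + 3 = 24 + 3 = 27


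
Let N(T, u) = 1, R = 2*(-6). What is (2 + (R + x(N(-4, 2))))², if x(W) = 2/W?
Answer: 64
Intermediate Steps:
R = -12
(2 + (R + x(N(-4, 2))))² = (2 + (-12 + 2/1))² = (2 + (-12 + 2*1))² = (2 + (-12 + 2))² = (2 - 10)² = (-8)² = 64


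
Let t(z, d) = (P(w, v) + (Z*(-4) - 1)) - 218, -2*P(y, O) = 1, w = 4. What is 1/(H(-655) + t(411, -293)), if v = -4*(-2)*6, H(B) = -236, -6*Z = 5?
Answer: -6/2713 ≈ -0.0022116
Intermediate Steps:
Z = -⅚ (Z = -⅙*5 = -⅚ ≈ -0.83333)
v = 48 (v = 8*6 = 48)
P(y, O) = -½ (P(y, O) = -½*1 = -½)
t(z, d) = -1297/6 (t(z, d) = (-½ + (-⅚*(-4) - 1)) - 218 = (-½ + (10/3 - 1)) - 218 = (-½ + 7/3) - 218 = 11/6 - 218 = -1297/6)
1/(H(-655) + t(411, -293)) = 1/(-236 - 1297/6) = 1/(-2713/6) = -6/2713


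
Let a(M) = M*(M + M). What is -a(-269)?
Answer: -144722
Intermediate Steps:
a(M) = 2*M**2 (a(M) = M*(2*M) = 2*M**2)
-a(-269) = -2*(-269)**2 = -2*72361 = -1*144722 = -144722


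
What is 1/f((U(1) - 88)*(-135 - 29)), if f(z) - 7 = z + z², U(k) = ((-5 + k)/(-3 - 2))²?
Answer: 625/128299005751 ≈ 4.8714e-9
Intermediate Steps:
U(k) = (1 - k/5)² (U(k) = ((-5 + k)/(-5))² = ((-5 + k)*(-⅕))² = (1 - k/5)²)
f(z) = 7 + z + z² (f(z) = 7 + (z + z²) = 7 + z + z²)
1/f((U(1) - 88)*(-135 - 29)) = 1/(7 + ((-5 + 1)²/25 - 88)*(-135 - 29) + (((-5 + 1)²/25 - 88)*(-135 - 29))²) = 1/(7 + ((1/25)*(-4)² - 88)*(-164) + (((1/25)*(-4)² - 88)*(-164))²) = 1/(7 + ((1/25)*16 - 88)*(-164) + (((1/25)*16 - 88)*(-164))²) = 1/(7 + (16/25 - 88)*(-164) + ((16/25 - 88)*(-164))²) = 1/(7 - 2184/25*(-164) + (-2184/25*(-164))²) = 1/(7 + 358176/25 + (358176/25)²) = 1/(7 + 358176/25 + 128290046976/625) = 1/(128299005751/625) = 625/128299005751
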